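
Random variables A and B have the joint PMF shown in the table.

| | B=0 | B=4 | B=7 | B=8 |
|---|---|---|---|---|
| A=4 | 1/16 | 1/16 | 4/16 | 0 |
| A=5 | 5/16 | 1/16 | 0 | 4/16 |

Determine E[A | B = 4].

9/2

P(B = 4) = 1/8.
Σ A·P over the event = 4·(1/16) + 5·(1/16) = 9/16.
E[A | B = 4] = (9/16) / (1/8) = 9/2.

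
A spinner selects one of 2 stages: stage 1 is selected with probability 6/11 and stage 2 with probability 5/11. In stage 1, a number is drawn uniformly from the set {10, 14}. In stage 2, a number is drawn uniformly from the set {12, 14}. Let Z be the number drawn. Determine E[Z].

E[Z | stage 1] = (10+14)/2 = 12.
E[Z | stage 2] = (12+14)/2 = 13.
E[Z] = (6/11)·(12) + (5/11)·(13) = 137/11.

137/11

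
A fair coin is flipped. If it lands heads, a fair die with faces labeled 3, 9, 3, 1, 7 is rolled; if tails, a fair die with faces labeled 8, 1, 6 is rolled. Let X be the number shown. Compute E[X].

24/5

E[X | heads] = (3+9+3+1+7)/5 = 23/5.
E[X | tails] = (8+1+6)/3 = 5.
E[X] = (1/2)·(23/5) + (1/2)·(5) = 24/5.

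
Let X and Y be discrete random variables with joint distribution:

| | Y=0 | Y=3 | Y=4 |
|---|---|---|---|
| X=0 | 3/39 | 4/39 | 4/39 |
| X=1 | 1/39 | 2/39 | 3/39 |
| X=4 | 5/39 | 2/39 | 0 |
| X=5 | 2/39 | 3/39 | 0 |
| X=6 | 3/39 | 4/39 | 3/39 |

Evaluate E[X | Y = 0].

7/2

P(Y = 0) = 14/39.
Σ X·P over the event = 0·(3/39) + 1·(1/39) + 4·(5/39) + 5·(2/39) + 6·(3/39) = 49/39.
E[X | Y = 0] = (49/39) / (14/39) = 7/2.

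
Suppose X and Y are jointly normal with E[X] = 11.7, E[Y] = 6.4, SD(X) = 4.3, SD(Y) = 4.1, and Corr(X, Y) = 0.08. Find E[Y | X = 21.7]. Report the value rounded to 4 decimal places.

The regression of Y on X has slope ρ·σ_Y/σ_X and passes through (μ_X, μ_Y).
E[Y | X=21.7] = 6.4 + (0.08)·(4.1/4.3)·(21.7 − (11.7)) = 6.4 + (0.076279)·(10) = 7.1628.

7.1628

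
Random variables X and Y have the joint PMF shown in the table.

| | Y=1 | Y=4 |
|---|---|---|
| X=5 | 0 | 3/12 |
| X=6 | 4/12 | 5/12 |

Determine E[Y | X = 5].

P(X = 5) = 1/4.
Σ Y·P over the event = 4·(3/12) = 1.
E[Y | X = 5] = (1) / (1/4) = 4.

4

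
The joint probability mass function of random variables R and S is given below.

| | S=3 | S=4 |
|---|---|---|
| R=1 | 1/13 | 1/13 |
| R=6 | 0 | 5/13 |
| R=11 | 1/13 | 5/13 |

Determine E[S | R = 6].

P(R = 6) = 5/13.
Σ S·P over the event = 4·(5/13) = 20/13.
E[S | R = 6] = (20/13) / (5/13) = 4.

4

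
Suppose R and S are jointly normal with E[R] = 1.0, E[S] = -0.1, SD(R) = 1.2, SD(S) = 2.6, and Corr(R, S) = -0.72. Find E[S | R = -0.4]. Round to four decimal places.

E[S | R=x] = μ_S + ρ(σ_S/σ_R)(x − μ_R) for jointly normal variables.
E[S | R=-0.4] = -0.1 + (-0.72)·(2.6/1.2)·(-0.4 − (1.0)) = -0.1 + (-1.56)·(-1.4) = 2.0840.

2.0840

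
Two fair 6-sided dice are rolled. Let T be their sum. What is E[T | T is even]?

P(T is even) = 1/2.
Σ over the event: 2·1/36 + 4·1/12 + 6·5/36 + 8·5/36 + 10·1/12 + 12·1/36 = 7/2.
E[T | T is even] = (7/2) / (1/2) = 7.

7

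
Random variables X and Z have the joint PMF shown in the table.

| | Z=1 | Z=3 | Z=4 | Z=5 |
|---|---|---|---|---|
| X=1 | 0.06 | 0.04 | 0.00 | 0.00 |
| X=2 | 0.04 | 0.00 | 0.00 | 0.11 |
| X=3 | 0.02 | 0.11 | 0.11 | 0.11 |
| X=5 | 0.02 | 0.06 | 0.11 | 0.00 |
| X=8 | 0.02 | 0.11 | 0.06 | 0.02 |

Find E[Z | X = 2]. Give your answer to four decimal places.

P(X = 2) = 0.15.
Summing Z·P(X=x,Z=y) over the conditioning event gives 0.59.
E[Z | X = 2] = (0.59) / (0.15) = 3.9333.

3.9333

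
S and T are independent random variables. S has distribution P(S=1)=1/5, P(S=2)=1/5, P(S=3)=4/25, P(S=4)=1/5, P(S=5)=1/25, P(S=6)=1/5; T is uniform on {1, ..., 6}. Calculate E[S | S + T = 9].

67/15

P(S + T = 9) = 1/10.
Summing S·P(x,y) over outcomes with S + T = 9 gives 67/150.
E[S | S + T = 9] = (67/150) / (1/10) = 67/15.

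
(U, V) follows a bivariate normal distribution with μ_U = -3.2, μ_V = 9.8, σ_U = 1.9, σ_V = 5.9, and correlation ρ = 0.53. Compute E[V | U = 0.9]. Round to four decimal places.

16.5477

The regression of V on U has slope ρ·σ_V/σ_U and passes through (μ_U, μ_V).
E[V | U=0.9] = 9.8 + (0.53)·(5.9/1.9)·(0.9 − (-3.2)) = 9.8 + (1.64579)·(4.1) = 16.5477.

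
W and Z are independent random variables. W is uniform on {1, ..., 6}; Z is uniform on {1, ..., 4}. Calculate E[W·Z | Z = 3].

21/2

P(Z = 3) = 1/4.
Summing WZ·P(x,y) over outcomes with Z = 3 gives 21/8.
E[W·Z | Z = 3] = (21/8) / (1/4) = 21/2.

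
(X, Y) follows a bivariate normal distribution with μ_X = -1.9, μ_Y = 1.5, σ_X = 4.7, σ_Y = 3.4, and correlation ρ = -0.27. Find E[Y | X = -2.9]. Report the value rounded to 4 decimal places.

For a bivariate normal, E[Y | X=x] = μ_Y + ρ·(σ_Y/σ_X)·(x − μ_X).
E[Y | X=-2.9] = 1.5 + (-0.27)·(3.4/4.7)·(-2.9 − (-1.9)) = 1.5 + (-0.19532)·(-1) = 1.6953.

1.6953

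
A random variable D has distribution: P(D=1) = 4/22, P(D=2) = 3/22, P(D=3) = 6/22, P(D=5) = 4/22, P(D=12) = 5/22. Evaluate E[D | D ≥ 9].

12

P(D ≥ 9) = 5/22.
Σ over the event: 12·5/22 = 30/11.
E[D | D ≥ 9] = (30/11) / (5/22) = 12.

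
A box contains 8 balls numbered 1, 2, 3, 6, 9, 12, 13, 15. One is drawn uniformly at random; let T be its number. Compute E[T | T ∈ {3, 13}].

P(T ∈ {3, 13}) = 1/4.
Σ over the event: 3·1/8 + 13·1/8 = 2.
E[T | T ∈ {3, 13}] = (2) / (1/4) = 8.

8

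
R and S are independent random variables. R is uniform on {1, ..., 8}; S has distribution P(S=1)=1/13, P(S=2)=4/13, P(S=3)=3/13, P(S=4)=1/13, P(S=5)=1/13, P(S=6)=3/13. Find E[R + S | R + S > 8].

479/45

P(R + S > 8) = 45/104.
Summing (R+S)·P(x,y) over outcomes with R + S > 8 gives 479/104.
E[R + S | R + S > 8] = (479/104) / (45/104) = 479/45.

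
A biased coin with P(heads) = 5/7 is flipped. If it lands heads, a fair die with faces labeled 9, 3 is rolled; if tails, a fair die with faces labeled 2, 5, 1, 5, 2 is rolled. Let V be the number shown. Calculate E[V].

E[V | heads] = (9+3)/2 = 6.
E[V | tails] = (2+5+1+5+2)/5 = 3.
E[V] = (5/7)·(6) + (2/7)·(3) = 36/7.

36/7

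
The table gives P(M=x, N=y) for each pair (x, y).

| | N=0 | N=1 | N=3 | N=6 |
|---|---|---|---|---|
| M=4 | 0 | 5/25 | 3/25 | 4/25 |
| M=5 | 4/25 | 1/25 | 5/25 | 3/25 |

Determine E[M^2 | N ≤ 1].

41/2

P(N ≤ 1) = 2/5.
Σ M^2·P over the event = 16·(5/25) + 25·(4/25) + 25·(1/25) = 41/5.
E[M^2 | N ≤ 1] = (41/5) / (2/5) = 41/2.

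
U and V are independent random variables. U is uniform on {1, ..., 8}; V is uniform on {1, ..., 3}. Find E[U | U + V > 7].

62/9

Outcomes with U + V > 7: (5,3), (6,2), (6,3), (7,1), (7,2), (7,3), (8,1), (8,2), (8,3), each with probability 1/24.
E[U | U + V > 7] = (5 + 6 + 6 + 7 + 7 + 7 + 8 + 8 + 8) / 9 = 62/9.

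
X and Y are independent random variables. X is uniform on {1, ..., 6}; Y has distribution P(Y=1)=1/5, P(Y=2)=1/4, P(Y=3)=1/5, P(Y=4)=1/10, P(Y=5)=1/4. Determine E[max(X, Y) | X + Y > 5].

P(X + Y > 5) = 79/120.
Summing max(X,Y)·P(x,y) over outcomes with X + Y > 5 gives 49/15.
E[max(X, Y) | X + Y > 5] = (49/15) / (79/120) = 392/79.

392/79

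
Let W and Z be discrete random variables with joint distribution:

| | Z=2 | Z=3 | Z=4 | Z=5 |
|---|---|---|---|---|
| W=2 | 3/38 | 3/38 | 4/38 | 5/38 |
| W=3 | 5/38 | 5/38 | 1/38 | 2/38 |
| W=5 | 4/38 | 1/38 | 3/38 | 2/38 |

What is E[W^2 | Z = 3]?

P(Z = 3) = 9/38.
Σ W^2·P over the event = 4·(3/38) + 9·(5/38) + 25·(1/38) = 41/19.
E[W^2 | Z = 3] = (41/19) / (9/38) = 82/9.

82/9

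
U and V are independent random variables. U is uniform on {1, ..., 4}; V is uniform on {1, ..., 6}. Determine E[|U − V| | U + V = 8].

Outcomes with U + V = 8: (2,6), (3,5), (4,4), each with probability 1/24.
E[|U − V| | U + V = 8] = (4 + 2 + 0) / 3 = 2.

2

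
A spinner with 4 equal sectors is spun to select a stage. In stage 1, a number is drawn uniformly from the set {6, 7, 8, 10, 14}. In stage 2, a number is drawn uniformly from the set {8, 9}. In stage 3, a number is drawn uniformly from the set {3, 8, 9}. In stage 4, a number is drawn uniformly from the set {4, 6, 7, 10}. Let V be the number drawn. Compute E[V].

371/48

E[V | stage 1] = (6+7+8+10+14)/5 = 9.
E[V | stage 2] = (8+9)/2 = 17/2.
E[V | stage 3] = (3+8+9)/3 = 20/3.
E[V | stage 4] = (4+6+7+10)/4 = 27/4.
By the law of total expectation,
E[V] = (1/4)·(9) + (1/4)·(17/2) + (1/4)·(20/3) + (1/4)·(27/4) = 371/48.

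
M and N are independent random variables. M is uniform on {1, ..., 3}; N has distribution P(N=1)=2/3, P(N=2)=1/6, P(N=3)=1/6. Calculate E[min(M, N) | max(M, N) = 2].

P(max(M, N) = 2) = 1/3.
Summing min(M,N)·P(x,y) over outcomes with max(M, N) = 2 gives 7/18.
E[min(M, N) | max(M, N) = 2] = (7/18) / (1/3) = 7/6.

7/6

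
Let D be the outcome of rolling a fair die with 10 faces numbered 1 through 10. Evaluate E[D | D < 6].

Given D < 6, D is equally likely to be any of {1, 2, 3, 4, 5}.
E[D | D < 6] = (1 + 2 + 3 + 4 + 5) / 5 = 3.

3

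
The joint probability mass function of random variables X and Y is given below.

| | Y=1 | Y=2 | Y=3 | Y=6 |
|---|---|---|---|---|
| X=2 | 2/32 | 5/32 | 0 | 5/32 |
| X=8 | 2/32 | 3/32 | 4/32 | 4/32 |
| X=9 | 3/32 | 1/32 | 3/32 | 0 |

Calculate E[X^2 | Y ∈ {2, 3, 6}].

1068/25

P(Y ∈ {2, 3, 6}) = 25/32.
Σ X^2·P over the event = 4·(5/32) + 4·(5/32) + 64·(3/32) + 64·(4/32) + 64·(4/32) + 81·(1/32) + 81·(3/32) = 267/8.
E[X^2 | Y ∈ {2, 3, 6}] = (267/8) / (25/32) = 1068/25.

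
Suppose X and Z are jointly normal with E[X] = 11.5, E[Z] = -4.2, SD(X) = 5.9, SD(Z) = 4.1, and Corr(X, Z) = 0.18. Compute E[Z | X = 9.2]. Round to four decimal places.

-4.4877

The regression of Z on X has slope ρ·σ_Z/σ_X and passes through (μ_X, μ_Z).
E[Z | X=9.2] = -4.2 + (0.18)·(4.1/5.9)·(9.2 − (11.5)) = -4.2 + (0.12508)·(-2.3) = -4.4877.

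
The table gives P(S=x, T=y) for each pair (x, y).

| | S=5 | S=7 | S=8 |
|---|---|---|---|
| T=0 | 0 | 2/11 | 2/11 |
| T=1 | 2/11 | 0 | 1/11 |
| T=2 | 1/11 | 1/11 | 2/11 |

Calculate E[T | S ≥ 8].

P(S ≥ 8) = 5/11.
Σ T·P over the event = 0·(2/11) + 1·(1/11) + 2·(2/11) = 5/11.
E[T | S ≥ 8] = (5/11) / (5/11) = 1.

1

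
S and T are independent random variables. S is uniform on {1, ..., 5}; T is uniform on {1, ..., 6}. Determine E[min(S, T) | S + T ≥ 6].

P(S + T ≥ 6) = 2/3.
Summing min(S,T)·P(x,y) over outcomes with S + T ≥ 6 gives 19/10.
E[min(S, T) | S + T ≥ 6] = (19/10) / (2/3) = 57/20.

57/20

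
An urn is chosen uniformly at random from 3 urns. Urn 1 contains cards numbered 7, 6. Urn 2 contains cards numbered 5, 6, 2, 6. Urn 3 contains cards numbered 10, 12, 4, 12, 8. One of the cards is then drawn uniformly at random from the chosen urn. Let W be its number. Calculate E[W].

E[W | urn 1] = (7+6)/2 = 13/2.
E[W | urn 2] = (5+6+2+6)/4 = 19/4.
E[W | urn 3] = (10+12+4+12+8)/5 = 46/5.
E[W] = (1/3)·(13/2) + (1/3)·(19/4) + (1/3)·(46/5) = 409/60.

409/60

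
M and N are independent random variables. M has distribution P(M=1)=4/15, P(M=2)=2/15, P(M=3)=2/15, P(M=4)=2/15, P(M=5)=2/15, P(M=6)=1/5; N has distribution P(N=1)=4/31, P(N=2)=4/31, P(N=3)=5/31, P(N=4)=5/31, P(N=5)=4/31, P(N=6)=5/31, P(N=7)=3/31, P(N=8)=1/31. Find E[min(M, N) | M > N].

P(M > N) = 152/465.
Summing min(M,N)·P(x,y) over outcomes with M > N gives 127/155.
E[min(M, N) | M > N] = (127/155) / (152/465) = 381/152.

381/152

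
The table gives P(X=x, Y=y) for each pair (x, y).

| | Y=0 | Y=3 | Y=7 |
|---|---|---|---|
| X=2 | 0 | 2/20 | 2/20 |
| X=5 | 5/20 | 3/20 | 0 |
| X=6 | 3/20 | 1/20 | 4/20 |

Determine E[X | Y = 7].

14/3

P(Y = 7) = 3/10.
Σ X·P over the event = 2·(2/20) + 6·(4/20) = 7/5.
E[X | Y = 7] = (7/5) / (3/10) = 14/3.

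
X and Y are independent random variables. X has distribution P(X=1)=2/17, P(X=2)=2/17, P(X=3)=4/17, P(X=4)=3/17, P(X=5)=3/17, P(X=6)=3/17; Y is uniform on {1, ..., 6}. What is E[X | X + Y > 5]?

P(X + Y > 5) = 77/102.
Summing X·P(x,y) over outcomes with X + Y > 5 gives 161/51.
E[X | X + Y > 5] = (161/51) / (77/102) = 46/11.

46/11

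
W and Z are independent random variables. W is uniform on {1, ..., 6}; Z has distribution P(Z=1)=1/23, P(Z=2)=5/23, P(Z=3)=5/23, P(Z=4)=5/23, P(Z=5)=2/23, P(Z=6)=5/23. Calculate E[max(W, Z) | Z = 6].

6

P(Z = 6) = 5/23.
Summing max(W,Z)·P(x,y) over outcomes with Z = 6 gives 30/23.
E[max(W, Z) | Z = 6] = (30/23) / (5/23) = 6.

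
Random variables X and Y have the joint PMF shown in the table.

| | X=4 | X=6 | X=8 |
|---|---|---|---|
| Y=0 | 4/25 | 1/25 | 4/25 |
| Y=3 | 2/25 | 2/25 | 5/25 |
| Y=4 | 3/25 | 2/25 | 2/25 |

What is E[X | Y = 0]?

6

P(Y = 0) = 9/25.
Summing X·P(X=x,Y=y) over the conditioning event gives 54/25.
E[X | Y = 0] = (54/25) / (9/25) = 6.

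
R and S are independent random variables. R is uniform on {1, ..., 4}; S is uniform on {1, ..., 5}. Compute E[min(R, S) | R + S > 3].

37/17

P(R + S > 3) = 17/20.
Summing min(R,S)·P(x,y) over outcomes with R + S > 3 gives 37/20.
E[min(R, S) | R + S > 3] = (37/20) / (17/20) = 37/17.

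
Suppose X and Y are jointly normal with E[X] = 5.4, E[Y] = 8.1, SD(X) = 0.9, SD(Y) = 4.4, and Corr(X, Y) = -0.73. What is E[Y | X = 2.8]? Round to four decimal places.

17.3791

For a bivariate normal, E[Y | X=x] = μ_Y + ρ·(σ_Y/σ_X)·(x − μ_X).
E[Y | X=2.8] = 8.1 + (-0.73)·(4.4/0.9)·(2.8 − (5.4)) = 8.1 + (-3.5689)·(-2.6) = 17.3791.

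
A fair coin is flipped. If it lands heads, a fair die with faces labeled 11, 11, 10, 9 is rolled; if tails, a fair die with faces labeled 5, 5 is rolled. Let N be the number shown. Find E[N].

E[N | heads] = (11+11+10+9)/4 = 41/4.
E[N | tails] = (5+5)/2 = 5.
By the law of total expectation,
E[N] = (1/2)·(41/4) + (1/2)·(5) = 61/8.

61/8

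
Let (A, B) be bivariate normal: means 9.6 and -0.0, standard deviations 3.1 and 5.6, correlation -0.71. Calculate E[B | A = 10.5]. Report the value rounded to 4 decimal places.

-1.1543

For a bivariate normal, E[B | A=x] = μ_B + ρ·(σ_B/σ_A)·(x − μ_A).
E[B | A=10.5] = -0.0 + (-0.71)·(5.6/3.1)·(10.5 − (9.6)) = -0.0 + (-1.2826)·(0.9) = -1.1543.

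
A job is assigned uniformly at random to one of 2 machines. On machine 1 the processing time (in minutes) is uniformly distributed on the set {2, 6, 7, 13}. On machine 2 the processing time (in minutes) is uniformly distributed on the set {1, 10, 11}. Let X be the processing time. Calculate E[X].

E[X | machine 1] = (2+6+7+13)/4 = 7.
E[X | machine 2] = (1+10+11)/3 = 22/3.
E[X] = (1/2)·(7) + (1/2)·(22/3) = 43/6.

43/6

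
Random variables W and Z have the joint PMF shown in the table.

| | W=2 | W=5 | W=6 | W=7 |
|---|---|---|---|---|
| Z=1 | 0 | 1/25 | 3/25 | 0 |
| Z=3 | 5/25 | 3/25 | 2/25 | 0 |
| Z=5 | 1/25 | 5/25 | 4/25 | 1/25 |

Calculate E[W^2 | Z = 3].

167/10

P(Z = 3) = 2/5.
Σ W^2·P over the event = 4·(5/25) + 25·(3/25) + 36·(2/25) = 167/25.
E[W^2 | Z = 3] = (167/25) / (2/5) = 167/10.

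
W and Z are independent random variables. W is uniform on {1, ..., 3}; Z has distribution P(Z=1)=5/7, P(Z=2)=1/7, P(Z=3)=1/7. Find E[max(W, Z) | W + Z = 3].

2

P(W + Z = 3) = 2/7.
Summing max(W,Z)·P(x,y) over outcomes with W + Z = 3 gives 4/7.
E[max(W, Z) | W + Z = 3] = (4/7) / (2/7) = 2.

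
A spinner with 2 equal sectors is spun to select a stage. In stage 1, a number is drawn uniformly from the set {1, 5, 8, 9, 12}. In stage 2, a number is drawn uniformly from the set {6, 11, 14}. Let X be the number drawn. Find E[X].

26/3

E[X | stage 1] = (1+5+8+9+12)/5 = 7.
E[X | stage 2] = (6+11+14)/3 = 31/3.
By the law of total expectation,
E[X] = (1/2)·(7) + (1/2)·(31/3) = 26/3.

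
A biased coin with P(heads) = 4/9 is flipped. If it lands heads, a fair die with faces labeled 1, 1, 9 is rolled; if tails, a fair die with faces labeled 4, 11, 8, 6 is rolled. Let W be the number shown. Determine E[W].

E[W | heads] = (1+1+9)/3 = 11/3.
E[W | tails] = (4+11+8+6)/4 = 29/4.
E[W] = (4/9)·(11/3) + (5/9)·(29/4) = 611/108.

611/108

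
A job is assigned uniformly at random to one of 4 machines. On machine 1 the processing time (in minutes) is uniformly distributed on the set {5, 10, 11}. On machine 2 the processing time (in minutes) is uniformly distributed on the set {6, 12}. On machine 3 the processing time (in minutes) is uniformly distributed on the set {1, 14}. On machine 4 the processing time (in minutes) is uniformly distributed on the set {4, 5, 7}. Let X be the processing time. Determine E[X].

61/8

E[X | machine 1] = (5+10+11)/3 = 26/3.
E[X | machine 2] = (6+12)/2 = 9.
E[X | machine 3] = (1+14)/2 = 15/2.
E[X | machine 4] = (4+5+7)/3 = 16/3.
By the law of total expectation,
E[X] = (1/4)·(26/3) + (1/4)·(9) + (1/4)·(15/2) + (1/4)·(16/3) = 61/8.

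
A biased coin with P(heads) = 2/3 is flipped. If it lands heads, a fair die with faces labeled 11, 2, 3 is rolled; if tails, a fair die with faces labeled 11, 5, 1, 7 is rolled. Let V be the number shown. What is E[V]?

E[V | heads] = (11+2+3)/3 = 16/3.
E[V | tails] = (11+5+1+7)/4 = 6.
By the law of total expectation,
E[V] = (2/3)·(16/3) + (1/3)·(6) = 50/9.

50/9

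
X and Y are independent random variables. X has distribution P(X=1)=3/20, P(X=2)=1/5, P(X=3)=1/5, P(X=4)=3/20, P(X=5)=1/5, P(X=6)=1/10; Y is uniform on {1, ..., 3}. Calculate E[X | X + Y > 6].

P(X + Y > 6) = 17/60.
Summing X·P(x,y) over outcomes with X + Y > 6 gives 22/15.
E[X | X + Y > 6] = (22/15) / (17/60) = 88/17.

88/17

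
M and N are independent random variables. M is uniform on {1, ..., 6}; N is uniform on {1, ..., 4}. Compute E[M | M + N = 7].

9/2

Outcomes with M + N = 7: (3,4), (4,3), (5,2), (6,1), each with probability 1/24.
E[M | M + N = 7] = (3 + 4 + 5 + 6) / 4 = 9/2.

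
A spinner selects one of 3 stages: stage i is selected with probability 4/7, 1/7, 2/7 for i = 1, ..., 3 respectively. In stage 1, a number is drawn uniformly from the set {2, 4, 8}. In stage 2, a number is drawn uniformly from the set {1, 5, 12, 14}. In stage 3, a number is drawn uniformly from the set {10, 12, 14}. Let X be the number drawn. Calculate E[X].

152/21

E[X | stage 1] = (2+4+8)/3 = 14/3.
E[X | stage 2] = (1+5+12+14)/4 = 8.
E[X | stage 3] = (10+12+14)/3 = 12.
By the law of total expectation,
E[X] = (4/7)·(14/3) + (1/7)·(8) + (2/7)·(12) = 152/21.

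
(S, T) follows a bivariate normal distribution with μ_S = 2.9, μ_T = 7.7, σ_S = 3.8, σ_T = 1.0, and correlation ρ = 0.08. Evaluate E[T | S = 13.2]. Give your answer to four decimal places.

E[T | S=x] = μ_T + ρ(σ_T/σ_S)(x − μ_S) for jointly normal variables.
E[T | S=13.2] = 7.7 + (0.08)·(1.0/3.8)·(13.2 − (2.9)) = 7.7 + (0.021053)·(10.3) = 7.9168.

7.9168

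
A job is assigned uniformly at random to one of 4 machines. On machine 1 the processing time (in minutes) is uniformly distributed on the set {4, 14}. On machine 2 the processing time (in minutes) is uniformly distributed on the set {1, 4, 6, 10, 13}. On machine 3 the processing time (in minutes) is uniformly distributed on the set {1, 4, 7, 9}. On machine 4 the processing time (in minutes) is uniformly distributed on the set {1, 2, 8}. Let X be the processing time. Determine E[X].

E[X | machine 1] = (4+14)/2 = 9.
E[X | machine 2] = (1+4+6+10+13)/5 = 34/5.
E[X | machine 3] = (1+4+7+9)/4 = 21/4.
E[X | machine 4] = (1+2+8)/3 = 11/3.
By the law of total expectation,
E[X] = (1/4)·(9) + (1/4)·(34/5) + (1/4)·(21/4) + (1/4)·(11/3) = 1483/240.

1483/240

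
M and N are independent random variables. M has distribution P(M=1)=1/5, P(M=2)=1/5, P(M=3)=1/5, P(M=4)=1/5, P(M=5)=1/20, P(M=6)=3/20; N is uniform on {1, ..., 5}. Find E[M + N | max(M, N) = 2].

P(max(M, N) = 2) = 3/25.
Summing (M+N)·P(x,y) over outcomes with max(M, N) = 2 gives 2/5.
E[M + N | max(M, N) = 2] = (2/5) / (3/25) = 10/3.

10/3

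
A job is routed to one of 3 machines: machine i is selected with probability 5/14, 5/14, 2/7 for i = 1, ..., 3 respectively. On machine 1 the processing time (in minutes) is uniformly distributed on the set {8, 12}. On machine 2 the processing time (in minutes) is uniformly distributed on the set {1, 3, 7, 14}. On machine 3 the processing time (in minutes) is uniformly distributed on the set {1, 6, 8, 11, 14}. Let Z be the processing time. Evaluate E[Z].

E[Z | machine 1] = (8+12)/2 = 10.
E[Z | machine 2] = (1+3+7+14)/4 = 25/4.
E[Z | machine 3] = (1+6+8+11+14)/5 = 8.
By the law of total expectation,
E[Z] = (5/14)·(10) + (5/14)·(25/4) + (2/7)·(8) = 453/56.

453/56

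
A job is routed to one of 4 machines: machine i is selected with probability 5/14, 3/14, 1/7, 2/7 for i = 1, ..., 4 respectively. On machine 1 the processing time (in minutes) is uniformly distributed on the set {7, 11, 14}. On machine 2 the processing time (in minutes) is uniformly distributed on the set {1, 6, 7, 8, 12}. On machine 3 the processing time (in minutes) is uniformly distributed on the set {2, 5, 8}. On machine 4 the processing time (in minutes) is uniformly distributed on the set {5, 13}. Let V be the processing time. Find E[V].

E[V | machine 1] = (7+11+14)/3 = 32/3.
E[V | machine 2] = (1+6+7+8+12)/5 = 34/5.
E[V | machine 3] = (2+5+8)/3 = 5.
E[V | machine 4] = (5+13)/2 = 9.
By the law of total expectation,
E[V] = (5/14)·(32/3) + (3/14)·(34/5) + (1/7)·(5) + (2/7)·(9) = 898/105.

898/105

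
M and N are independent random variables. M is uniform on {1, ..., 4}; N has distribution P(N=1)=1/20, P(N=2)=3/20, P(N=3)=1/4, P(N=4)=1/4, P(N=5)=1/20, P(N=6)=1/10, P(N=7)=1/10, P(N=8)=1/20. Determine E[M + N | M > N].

40/7

P(M > N) = 7/40.
Summing (M+N)·P(x,y) over outcomes with M > N gives 1.
E[M + N | M > N] = (1) / (7/40) = 40/7.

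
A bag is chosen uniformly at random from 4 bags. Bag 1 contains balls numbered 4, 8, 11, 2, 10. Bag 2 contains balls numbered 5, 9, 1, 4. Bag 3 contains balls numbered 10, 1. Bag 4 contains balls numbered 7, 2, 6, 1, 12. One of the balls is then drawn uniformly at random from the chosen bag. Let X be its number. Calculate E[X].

E[X | bag 1] = (4+8+11+2+10)/5 = 7.
E[X | bag 2] = (5+9+1+4)/4 = 19/4.
E[X | bag 3] = (10+1)/2 = 11/2.
E[X | bag 4] = (7+2+6+1+12)/5 = 28/5.
E[X] = (1/4)·(7) + (1/4)·(19/4) + (1/4)·(11/2) + (1/4)·(28/5) = 457/80.

457/80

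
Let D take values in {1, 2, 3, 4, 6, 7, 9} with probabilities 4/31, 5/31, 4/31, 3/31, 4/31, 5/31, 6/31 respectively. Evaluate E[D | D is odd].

105/19

P(D is odd) = 19/31.
Σ over the event: 1·4/31 + 3·4/31 + 7·5/31 + 9·6/31 = 105/31.
E[D | D is odd] = (105/31) / (19/31) = 105/19.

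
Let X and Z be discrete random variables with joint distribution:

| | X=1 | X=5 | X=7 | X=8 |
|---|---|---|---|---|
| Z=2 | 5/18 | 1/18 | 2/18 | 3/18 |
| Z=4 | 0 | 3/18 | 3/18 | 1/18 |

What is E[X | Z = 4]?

44/7

P(Z = 4) = 7/18.
Σ X·P over the event = 5·(3/18) + 7·(3/18) + 8·(1/18) = 22/9.
E[X | Z = 4] = (22/9) / (7/18) = 44/7.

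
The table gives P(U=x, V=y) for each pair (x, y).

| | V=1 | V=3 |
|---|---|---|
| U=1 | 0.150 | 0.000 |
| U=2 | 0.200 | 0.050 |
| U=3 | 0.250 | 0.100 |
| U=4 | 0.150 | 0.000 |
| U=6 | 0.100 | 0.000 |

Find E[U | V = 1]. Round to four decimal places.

2.9412

P(V = 1) = 0.850.
Σ U·P over the event = 1·(0.150) + 2·(0.200) + 3·(0.250) + 4·(0.150) + 6·(0.100) = 2.500.
E[U | V = 1] = (2.500) / (0.850) = 2.9412.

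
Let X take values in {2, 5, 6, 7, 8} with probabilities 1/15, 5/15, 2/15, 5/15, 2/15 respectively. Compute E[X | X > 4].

P(X > 4) = 14/15.
Σ over the event: 5·1/3 + 6·2/15 + 7·1/3 + 8·2/15 = 88/15.
E[X | X > 4] = (88/15) / (14/15) = 44/7.

44/7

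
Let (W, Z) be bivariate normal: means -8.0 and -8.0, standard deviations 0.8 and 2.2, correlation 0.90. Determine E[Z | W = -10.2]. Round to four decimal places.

E[Z | W=x] = μ_Z + ρ(σ_Z/σ_W)(x − μ_W) for jointly normal variables.
E[Z | W=-10.2] = -8.0 + (0.90)·(2.2/0.8)·(-10.2 − (-8.0)) = -8.0 + (2.475)·(-2.2) = -13.4450.

-13.4450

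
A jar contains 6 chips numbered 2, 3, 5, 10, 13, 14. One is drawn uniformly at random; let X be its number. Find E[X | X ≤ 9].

P(X ≤ 9) = 1/2.
Σ over the event: 2·1/6 + 3·1/6 + 5·1/6 = 5/3.
E[X | X ≤ 9] = (5/3) / (1/2) = 10/3.

10/3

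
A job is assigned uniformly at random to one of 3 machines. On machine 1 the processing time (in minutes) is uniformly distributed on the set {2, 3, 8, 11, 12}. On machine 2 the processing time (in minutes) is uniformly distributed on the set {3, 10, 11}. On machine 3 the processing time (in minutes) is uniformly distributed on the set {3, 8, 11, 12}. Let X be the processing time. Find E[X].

E[X | machine 1] = (2+3+8+11+12)/5 = 36/5.
E[X | machine 2] = (3+10+11)/3 = 8.
E[X | machine 3] = (3+8+11+12)/4 = 17/2.
By the law of total expectation,
E[X] = (1/3)·(36/5) + (1/3)·(8) + (1/3)·(17/2) = 79/10.

79/10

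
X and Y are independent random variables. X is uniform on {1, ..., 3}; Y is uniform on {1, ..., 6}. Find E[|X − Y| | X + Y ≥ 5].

29/12

P(X + Y ≥ 5) = 2/3.
Summing |X−Y|·P(x,y) over outcomes with X + Y ≥ 5 gives 29/18.
E[|X − Y| | X + Y ≥ 5] = (29/18) / (2/3) = 29/12.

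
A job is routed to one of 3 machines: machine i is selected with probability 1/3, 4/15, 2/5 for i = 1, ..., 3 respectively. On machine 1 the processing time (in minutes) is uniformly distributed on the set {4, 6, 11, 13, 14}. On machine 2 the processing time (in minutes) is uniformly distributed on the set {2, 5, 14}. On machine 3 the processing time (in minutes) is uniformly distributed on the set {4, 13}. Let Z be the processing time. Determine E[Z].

127/15

E[Z | machine 1] = (4+6+11+13+14)/5 = 48/5.
E[Z | machine 2] = (2+5+14)/3 = 7.
E[Z | machine 3] = (4+13)/2 = 17/2.
E[Z] = (1/3)·(48/5) + (4/15)·(7) + (2/5)·(17/2) = 127/15.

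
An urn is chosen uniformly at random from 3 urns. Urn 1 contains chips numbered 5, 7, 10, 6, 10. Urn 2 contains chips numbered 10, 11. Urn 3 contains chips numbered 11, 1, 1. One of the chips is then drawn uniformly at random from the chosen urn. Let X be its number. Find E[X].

E[X | urn 1] = (5+7+10+6+10)/5 = 38/5.
E[X | urn 2] = (10+11)/2 = 21/2.
E[X | urn 3] = (11+1+1)/3 = 13/3.
By the law of total expectation,
E[X] = (1/3)·(38/5) + (1/3)·(21/2) + (1/3)·(13/3) = 673/90.

673/90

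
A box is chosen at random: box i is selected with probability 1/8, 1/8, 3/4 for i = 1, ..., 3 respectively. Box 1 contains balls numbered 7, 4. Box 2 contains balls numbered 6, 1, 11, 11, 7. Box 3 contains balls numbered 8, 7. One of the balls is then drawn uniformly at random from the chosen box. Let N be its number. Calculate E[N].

577/80

E[N | box 1] = (7+4)/2 = 11/2.
E[N | box 2] = (6+1+11+11+7)/5 = 36/5.
E[N | box 3] = (8+7)/2 = 15/2.
By the law of total expectation,
E[N] = (1/8)·(11/2) + (1/8)·(36/5) + (3/4)·(15/2) = 577/80.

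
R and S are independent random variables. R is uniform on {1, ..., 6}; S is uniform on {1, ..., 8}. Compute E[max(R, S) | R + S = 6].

Outcomes with R + S = 6: (1,5), (2,4), (3,3), (4,2), (5,1), each with probability 1/48.
E[max(R, S) | R + S = 6] = (5 + 4 + 3 + 4 + 5) / 5 = 21/5.

21/5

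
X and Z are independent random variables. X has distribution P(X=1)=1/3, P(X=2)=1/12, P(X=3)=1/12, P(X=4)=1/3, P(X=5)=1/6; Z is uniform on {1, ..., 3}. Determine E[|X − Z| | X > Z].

P(X > Z) = 7/12.
Summing |X−Z|·P(x,y) over outcomes with X > Z gives 23/18.
E[|X − Z| | X > Z] = (23/18) / (7/12) = 46/21.

46/21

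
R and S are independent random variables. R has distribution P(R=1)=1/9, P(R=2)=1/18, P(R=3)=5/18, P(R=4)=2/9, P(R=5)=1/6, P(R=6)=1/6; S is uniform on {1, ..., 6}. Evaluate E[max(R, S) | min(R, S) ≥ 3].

301/60

P(min(R, S) ≥ 3) = 5/9.
Summing max(R,S)·P(x,y) over outcomes with min(R, S) ≥ 3 gives 301/108.
E[max(R, S) | min(R, S) ≥ 3] = (301/108) / (5/9) = 301/60.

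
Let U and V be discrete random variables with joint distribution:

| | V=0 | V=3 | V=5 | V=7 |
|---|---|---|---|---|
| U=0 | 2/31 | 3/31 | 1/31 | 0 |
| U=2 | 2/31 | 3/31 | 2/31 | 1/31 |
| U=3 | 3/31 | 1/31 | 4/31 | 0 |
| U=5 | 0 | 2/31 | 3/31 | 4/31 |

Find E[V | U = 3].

P(U = 3) = 8/31.
Σ V·P over the event = 0·(3/31) + 3·(1/31) + 5·(4/31) = 23/31.
E[V | U = 3] = (23/31) / (8/31) = 23/8.

23/8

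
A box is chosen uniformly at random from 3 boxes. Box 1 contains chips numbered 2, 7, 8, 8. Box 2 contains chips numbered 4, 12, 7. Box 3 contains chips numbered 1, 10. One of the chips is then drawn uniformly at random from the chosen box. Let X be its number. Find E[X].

233/36

E[X | box 1] = (2+7+8+8)/4 = 25/4.
E[X | box 2] = (4+12+7)/3 = 23/3.
E[X | box 3] = (1+10)/2 = 11/2.
E[X] = (1/3)·(25/4) + (1/3)·(23/3) + (1/3)·(11/2) = 233/36.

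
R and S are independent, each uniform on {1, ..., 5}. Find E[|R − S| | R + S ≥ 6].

P(R + S ≥ 6) = 3/5.
Summing |R−S|·P(x,y) over outcomes with R + S ≥ 6 gives 26/25.
E[|R − S| | R + S ≥ 6] = (26/25) / (3/5) = 26/15.

26/15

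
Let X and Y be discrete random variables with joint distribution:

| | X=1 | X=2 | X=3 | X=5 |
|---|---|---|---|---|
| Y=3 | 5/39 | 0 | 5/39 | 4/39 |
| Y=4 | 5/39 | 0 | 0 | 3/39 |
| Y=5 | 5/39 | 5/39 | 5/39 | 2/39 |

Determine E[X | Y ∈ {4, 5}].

12/5

P(Y ∈ {4, 5}) = 25/39.
Σ X·P over the event = 1·(5/39) + 1·(5/39) + 2·(5/39) + 3·(5/39) + 5·(3/39) + 5·(2/39) = 20/13.
E[X | Y ∈ {4, 5}] = (20/13) / (25/39) = 12/5.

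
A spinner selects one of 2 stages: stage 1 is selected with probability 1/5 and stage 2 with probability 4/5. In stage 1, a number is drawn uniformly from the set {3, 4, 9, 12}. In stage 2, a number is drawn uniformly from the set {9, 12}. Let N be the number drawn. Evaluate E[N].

49/5

E[N | stage 1] = (3+4+9+12)/4 = 7.
E[N | stage 2] = (9+12)/2 = 21/2.
By the law of total expectation,
E[N] = (1/5)·(7) + (4/5)·(21/2) = 49/5.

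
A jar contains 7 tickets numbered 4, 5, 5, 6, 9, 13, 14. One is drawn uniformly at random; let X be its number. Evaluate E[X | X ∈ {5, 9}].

P(X ∈ {5, 9}) = 3/7.
Σ over the event: 5·2/7 + 9·1/7 = 19/7.
E[X | X ∈ {5, 9}] = (19/7) / (3/7) = 19/3.

19/3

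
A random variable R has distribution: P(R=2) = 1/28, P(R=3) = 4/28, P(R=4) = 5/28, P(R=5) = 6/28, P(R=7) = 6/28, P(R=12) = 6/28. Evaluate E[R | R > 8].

P(R > 8) = 3/14.
Σ over the event: 12·3/14 = 18/7.
E[R | R > 8] = (18/7) / (3/14) = 12.

12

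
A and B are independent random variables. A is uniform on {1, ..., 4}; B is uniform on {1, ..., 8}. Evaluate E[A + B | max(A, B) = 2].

10/3

Outcomes with max(A, B) = 2: (1,2), (2,1), (2,2), each with probability 1/32.
E[A + B | max(A, B) = 2] = (3 + 3 + 4) / 3 = 10/3.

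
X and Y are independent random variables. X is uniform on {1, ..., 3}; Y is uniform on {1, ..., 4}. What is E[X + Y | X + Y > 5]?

Outcomes with X + Y > 5: (2,4), (3,3), (3,4), each with probability 1/12.
E[X + Y | X + Y > 5] = (6 + 6 + 7) / 3 = 19/3.

19/3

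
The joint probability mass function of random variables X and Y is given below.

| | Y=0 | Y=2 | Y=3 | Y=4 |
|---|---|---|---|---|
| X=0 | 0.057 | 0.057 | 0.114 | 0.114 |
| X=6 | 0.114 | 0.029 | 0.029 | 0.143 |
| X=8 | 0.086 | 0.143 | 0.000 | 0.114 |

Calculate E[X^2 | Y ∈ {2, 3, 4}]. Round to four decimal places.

31.8762

P(Y ∈ {2, 3, 4}) = 0.743.
Σ X^2·P over the event = 0·(0.057) + 0·(0.114) + 0·(0.114) + 36·(0.029) + 36·(0.029) + 36·(0.143) + 64·(0.143) + 64·(0.114) = 23.684.
E[X^2 | Y ∈ {2, 3, 4}] = (23.684) / (0.743) = 31.8762.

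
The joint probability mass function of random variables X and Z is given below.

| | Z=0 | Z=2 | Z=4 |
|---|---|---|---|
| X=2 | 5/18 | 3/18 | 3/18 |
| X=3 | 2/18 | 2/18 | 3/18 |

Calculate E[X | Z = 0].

P(Z = 0) = 7/18.
Summing X·P(X=x,Z=y) over the conditioning event gives 8/9.
E[X | Z = 0] = (8/9) / (7/18) = 16/7.

16/7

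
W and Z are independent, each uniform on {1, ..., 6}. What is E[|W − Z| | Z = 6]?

Outcomes with Z = 6: (1,6), (2,6), (3,6), (4,6), (5,6), (6,6), each with probability 1/36.
E[|W − Z| | Z = 6] = (5 + 4 + 3 + 2 + 1 + 0) / 6 = 5/2.

5/2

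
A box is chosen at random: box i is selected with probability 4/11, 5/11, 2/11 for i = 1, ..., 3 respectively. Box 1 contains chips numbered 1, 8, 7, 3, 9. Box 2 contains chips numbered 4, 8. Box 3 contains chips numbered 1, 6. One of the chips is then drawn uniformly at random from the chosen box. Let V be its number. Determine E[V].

27/5

E[V | box 1] = (1+8+7+3+9)/5 = 28/5.
E[V | box 2] = (4+8)/2 = 6.
E[V | box 3] = (1+6)/2 = 7/2.
E[V] = (4/11)·(28/5) + (5/11)·(6) + (2/11)·(7/2) = 27/5.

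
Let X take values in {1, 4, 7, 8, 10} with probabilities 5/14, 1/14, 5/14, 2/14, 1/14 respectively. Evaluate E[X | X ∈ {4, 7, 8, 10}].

P(X ∈ {4, 7, 8, 10}) = 9/14.
Σ over the event: 4·1/14 + 7·5/14 + 8·1/7 + 10·1/14 = 65/14.
E[X | X ∈ {4, 7, 8, 10}] = (65/14) / (9/14) = 65/9.

65/9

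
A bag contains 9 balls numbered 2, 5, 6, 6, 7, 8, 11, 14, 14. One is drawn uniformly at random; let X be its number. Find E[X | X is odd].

23/3

P(X is odd) = 1/3.
Σ over the event: 5·1/9 + 7·1/9 + 11·1/9 = 23/9.
E[X | X is odd] = (23/9) / (1/3) = 23/3.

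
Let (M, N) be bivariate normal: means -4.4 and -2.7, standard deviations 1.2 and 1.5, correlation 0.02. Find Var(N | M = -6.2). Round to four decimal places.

Var(N | M=x) = (1 − ρ²)·σ_N².
Var(N | M=-6.2) = (1.5)²·(1 − (0.02)²) = 2.25·0.9996 = 2.2491.

2.2491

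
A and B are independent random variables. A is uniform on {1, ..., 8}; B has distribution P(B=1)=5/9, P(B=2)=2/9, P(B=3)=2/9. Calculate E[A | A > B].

301/57

P(A > B) = 19/24.
Summing A·P(x,y) over outcomes with A > B gives 301/72.
E[A | A > B] = (301/72) / (19/24) = 301/57.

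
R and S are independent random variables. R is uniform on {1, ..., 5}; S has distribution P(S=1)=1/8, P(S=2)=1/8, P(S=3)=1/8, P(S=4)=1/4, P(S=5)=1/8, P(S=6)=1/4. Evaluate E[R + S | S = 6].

9

P(S = 6) = 1/4.
Summing (R+S)·P(x,y) over outcomes with S = 6 gives 9/4.
E[R + S | S = 6] = (9/4) / (1/4) = 9.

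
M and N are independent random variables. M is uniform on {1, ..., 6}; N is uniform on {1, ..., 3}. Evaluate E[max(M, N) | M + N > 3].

62/15

P(M + N > 3) = 5/6.
Summing max(M,N)·P(x,y) over outcomes with M + N > 3 gives 31/9.
E[max(M, N) | M + N > 3] = (31/9) / (5/6) = 62/15.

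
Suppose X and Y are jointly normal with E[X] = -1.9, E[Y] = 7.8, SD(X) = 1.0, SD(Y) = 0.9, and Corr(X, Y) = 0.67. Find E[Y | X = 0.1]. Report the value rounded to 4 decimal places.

9.0060

For a bivariate normal, E[Y | X=x] = μ_Y + ρ·(σ_Y/σ_X)·(x − μ_X).
E[Y | X=0.1] = 7.8 + (0.67)·(0.9/1.0)·(0.1 − (-1.9)) = 7.8 + (0.603)·(2) = 9.0060.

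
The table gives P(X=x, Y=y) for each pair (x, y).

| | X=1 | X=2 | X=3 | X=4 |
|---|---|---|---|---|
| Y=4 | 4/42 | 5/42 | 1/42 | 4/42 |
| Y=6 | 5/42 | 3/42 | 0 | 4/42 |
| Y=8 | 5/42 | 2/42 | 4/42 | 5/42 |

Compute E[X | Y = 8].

P(Y = 8) = 8/21.
Σ X·P over the event = 1·(5/42) + 2·(2/42) + 3·(4/42) + 4·(5/42) = 41/42.
E[X | Y = 8] = (41/42) / (8/21) = 41/16.

41/16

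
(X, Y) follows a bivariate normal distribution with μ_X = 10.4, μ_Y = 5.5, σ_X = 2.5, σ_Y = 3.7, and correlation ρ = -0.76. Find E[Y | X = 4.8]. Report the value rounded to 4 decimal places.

11.7989

The regression of Y on X has slope ρ·σ_Y/σ_X and passes through (μ_X, μ_Y).
E[Y | X=4.8] = 5.5 + (-0.76)·(3.7/2.5)·(4.8 − (10.4)) = 5.5 + (-1.1248)·(-5.6) = 11.7989.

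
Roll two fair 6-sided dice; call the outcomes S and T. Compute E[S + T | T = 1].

9/2

P(T = 1) = 1/6.
Summing (S+T)·P(x,y) over outcomes with T = 1 gives 3/4.
E[S + T | T = 1] = (3/4) / (1/6) = 9/2.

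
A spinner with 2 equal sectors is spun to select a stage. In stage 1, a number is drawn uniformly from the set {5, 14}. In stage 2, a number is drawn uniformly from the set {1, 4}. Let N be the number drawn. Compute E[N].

6

E[N | stage 1] = (5+14)/2 = 19/2.
E[N | stage 2] = (1+4)/2 = 5/2.
By the law of total expectation,
E[N] = (1/2)·(19/2) + (1/2)·(5/2) = 6.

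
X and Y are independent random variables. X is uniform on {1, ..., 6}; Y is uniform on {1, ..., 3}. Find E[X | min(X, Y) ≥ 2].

P(min(X, Y) ≥ 2) = 5/9.
Summing X·P(x,y) over outcomes with min(X, Y) ≥ 2 gives 20/9.
E[X | min(X, Y) ≥ 2] = (20/9) / (5/9) = 4.

4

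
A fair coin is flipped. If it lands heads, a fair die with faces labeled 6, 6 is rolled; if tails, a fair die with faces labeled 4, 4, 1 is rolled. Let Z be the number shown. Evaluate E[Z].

E[Z | heads] = (6+6)/2 = 6.
E[Z | tails] = (4+4+1)/3 = 3.
E[Z] = (1/2)·(6) + (1/2)·(3) = 9/2.

9/2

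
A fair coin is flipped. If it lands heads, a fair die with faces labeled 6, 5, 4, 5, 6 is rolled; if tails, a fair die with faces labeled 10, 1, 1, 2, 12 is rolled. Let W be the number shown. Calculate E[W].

26/5

E[W | heads] = (6+5+4+5+6)/5 = 26/5.
E[W | tails] = (10+1+1+2+12)/5 = 26/5.
E[W] = (1/2)·(26/5) + (1/2)·(26/5) = 26/5.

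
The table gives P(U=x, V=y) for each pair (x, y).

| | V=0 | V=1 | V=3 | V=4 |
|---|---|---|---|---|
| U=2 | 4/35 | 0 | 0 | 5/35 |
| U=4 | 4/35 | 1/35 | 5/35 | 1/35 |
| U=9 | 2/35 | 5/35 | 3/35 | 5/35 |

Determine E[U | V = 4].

P(V = 4) = 11/35.
Σ U·P over the event = 2·(5/35) + 4·(1/35) + 9·(5/35) = 59/35.
E[U | V = 4] = (59/35) / (11/35) = 59/11.

59/11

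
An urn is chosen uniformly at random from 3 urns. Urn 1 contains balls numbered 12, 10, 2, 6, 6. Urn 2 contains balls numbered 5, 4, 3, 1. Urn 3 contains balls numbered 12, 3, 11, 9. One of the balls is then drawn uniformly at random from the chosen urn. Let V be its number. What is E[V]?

32/5

E[V | urn 1] = (12+10+2+6+6)/5 = 36/5.
E[V | urn 2] = (5+4+3+1)/4 = 13/4.
E[V | urn 3] = (12+3+11+9)/4 = 35/4.
By the law of total expectation,
E[V] = (1/3)·(36/5) + (1/3)·(13/4) + (1/3)·(35/4) = 32/5.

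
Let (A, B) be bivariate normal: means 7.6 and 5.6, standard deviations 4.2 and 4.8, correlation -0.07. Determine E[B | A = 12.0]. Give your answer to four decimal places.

5.2480

The regression of B on A has slope ρ·σ_B/σ_A and passes through (μ_A, μ_B).
E[B | A=12.0] = 5.6 + (-0.07)·(4.8/4.2)·(12.0 − (7.6)) = 5.6 + (-0.08)·(4.4) = 5.2480.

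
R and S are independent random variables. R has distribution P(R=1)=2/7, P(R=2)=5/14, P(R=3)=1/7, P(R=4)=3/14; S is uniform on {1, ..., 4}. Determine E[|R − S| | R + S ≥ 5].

P(R + S ≥ 5) = 4/7.
Summing |R−S|·P(x,y) over outcomes with R + S ≥ 5 gives 7/8.
E[|R − S| | R + S ≥ 5] = (7/8) / (4/7) = 49/32.

49/32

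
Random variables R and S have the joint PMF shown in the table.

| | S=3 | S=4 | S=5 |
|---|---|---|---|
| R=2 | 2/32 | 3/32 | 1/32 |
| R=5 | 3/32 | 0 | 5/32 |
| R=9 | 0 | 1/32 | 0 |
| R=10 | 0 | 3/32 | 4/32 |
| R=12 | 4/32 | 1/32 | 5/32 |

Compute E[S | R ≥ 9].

77/18

P(R ≥ 9) = 9/16.
Σ S·P over the event = 4·(1/32) + 4·(3/32) + 5·(4/32) + 3·(4/32) + 4·(1/32) + 5·(5/32) = 77/32.
E[S | R ≥ 9] = (77/32) / (9/16) = 77/18.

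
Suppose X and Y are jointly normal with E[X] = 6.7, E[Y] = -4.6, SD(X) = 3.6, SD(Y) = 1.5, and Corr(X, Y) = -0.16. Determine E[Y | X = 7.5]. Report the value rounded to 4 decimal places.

E[Y | X=x] = μ_Y + ρ(σ_Y/σ_X)(x − μ_X) for jointly normal variables.
E[Y | X=7.5] = -4.6 + (-0.16)·(1.5/3.6)·(7.5 − (6.7)) = -4.6 + (-0.066667)·(0.8) = -4.6533.

-4.6533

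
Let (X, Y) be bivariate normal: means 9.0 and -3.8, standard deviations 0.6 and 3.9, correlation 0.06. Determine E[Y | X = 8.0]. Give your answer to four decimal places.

-4.1900

For a bivariate normal, E[Y | X=x] = μ_Y + ρ·(σ_Y/σ_X)·(x − μ_X).
E[Y | X=8.0] = -3.8 + (0.06)·(3.9/0.6)·(8.0 − (9.0)) = -3.8 + (0.39)·(-1) = -4.1900.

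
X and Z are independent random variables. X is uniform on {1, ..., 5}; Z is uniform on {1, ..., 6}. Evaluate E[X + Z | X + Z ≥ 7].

P(X + Z ≥ 7) = 1/2.
Summing (X+Z)·P(x,y) over outcomes with X + Z ≥ 7 gives 25/6.
E[X + Z | X + Z ≥ 7] = (25/6) / (1/2) = 25/3.

25/3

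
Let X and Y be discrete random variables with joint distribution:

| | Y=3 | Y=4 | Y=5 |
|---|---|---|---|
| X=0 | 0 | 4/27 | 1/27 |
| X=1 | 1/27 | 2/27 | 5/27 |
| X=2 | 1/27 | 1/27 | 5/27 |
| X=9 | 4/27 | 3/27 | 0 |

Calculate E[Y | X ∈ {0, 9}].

P(X ∈ {0, 9}) = 4/9.
Summing Y·P(X=x,Y=y) over the conditioning event gives 5/3.
E[Y | X ∈ {0, 9}] = (5/3) / (4/9) = 15/4.

15/4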